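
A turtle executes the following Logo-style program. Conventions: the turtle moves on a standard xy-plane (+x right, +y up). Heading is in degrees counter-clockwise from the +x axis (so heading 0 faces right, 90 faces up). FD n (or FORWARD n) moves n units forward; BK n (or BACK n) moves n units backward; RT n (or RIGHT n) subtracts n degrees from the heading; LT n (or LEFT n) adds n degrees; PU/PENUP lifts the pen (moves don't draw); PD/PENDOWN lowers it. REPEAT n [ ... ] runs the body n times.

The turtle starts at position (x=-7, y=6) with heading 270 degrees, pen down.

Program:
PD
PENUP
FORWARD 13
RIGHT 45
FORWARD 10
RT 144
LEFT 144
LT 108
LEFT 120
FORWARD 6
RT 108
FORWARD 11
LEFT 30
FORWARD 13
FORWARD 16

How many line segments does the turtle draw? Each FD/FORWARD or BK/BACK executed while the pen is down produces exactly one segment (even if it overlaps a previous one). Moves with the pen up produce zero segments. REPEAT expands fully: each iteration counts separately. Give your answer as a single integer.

Answer: 0

Derivation:
Executing turtle program step by step:
Start: pos=(-7,6), heading=270, pen down
PD: pen down
PU: pen up
FD 13: (-7,6) -> (-7,-7) [heading=270, move]
RT 45: heading 270 -> 225
FD 10: (-7,-7) -> (-14.071,-14.071) [heading=225, move]
RT 144: heading 225 -> 81
LT 144: heading 81 -> 225
LT 108: heading 225 -> 333
LT 120: heading 333 -> 93
FD 6: (-14.071,-14.071) -> (-14.385,-8.079) [heading=93, move]
RT 108: heading 93 -> 345
FD 11: (-14.385,-8.079) -> (-3.76,-10.926) [heading=345, move]
LT 30: heading 345 -> 15
FD 13: (-3.76,-10.926) -> (8.797,-7.562) [heading=15, move]
FD 16: (8.797,-7.562) -> (24.252,-3.421) [heading=15, move]
Final: pos=(24.252,-3.421), heading=15, 0 segment(s) drawn
Segments drawn: 0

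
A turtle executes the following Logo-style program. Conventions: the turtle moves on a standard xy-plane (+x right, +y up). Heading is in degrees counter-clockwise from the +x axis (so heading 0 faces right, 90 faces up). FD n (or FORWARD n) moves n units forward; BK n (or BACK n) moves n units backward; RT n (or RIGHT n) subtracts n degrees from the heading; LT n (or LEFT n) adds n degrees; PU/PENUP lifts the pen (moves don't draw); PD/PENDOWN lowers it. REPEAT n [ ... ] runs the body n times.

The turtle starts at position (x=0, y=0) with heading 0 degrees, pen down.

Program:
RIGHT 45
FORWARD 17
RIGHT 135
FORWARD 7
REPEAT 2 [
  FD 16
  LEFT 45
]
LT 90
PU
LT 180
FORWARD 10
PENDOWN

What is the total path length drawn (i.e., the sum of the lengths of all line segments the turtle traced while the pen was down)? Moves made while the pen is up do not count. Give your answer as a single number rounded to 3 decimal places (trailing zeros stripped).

Executing turtle program step by step:
Start: pos=(0,0), heading=0, pen down
RT 45: heading 0 -> 315
FD 17: (0,0) -> (12.021,-12.021) [heading=315, draw]
RT 135: heading 315 -> 180
FD 7: (12.021,-12.021) -> (5.021,-12.021) [heading=180, draw]
REPEAT 2 [
  -- iteration 1/2 --
  FD 16: (5.021,-12.021) -> (-10.979,-12.021) [heading=180, draw]
  LT 45: heading 180 -> 225
  -- iteration 2/2 --
  FD 16: (-10.979,-12.021) -> (-22.293,-23.335) [heading=225, draw]
  LT 45: heading 225 -> 270
]
LT 90: heading 270 -> 0
PU: pen up
LT 180: heading 0 -> 180
FD 10: (-22.293,-23.335) -> (-32.293,-23.335) [heading=180, move]
PD: pen down
Final: pos=(-32.293,-23.335), heading=180, 4 segment(s) drawn

Segment lengths:
  seg 1: (0,0) -> (12.021,-12.021), length = 17
  seg 2: (12.021,-12.021) -> (5.021,-12.021), length = 7
  seg 3: (5.021,-12.021) -> (-10.979,-12.021), length = 16
  seg 4: (-10.979,-12.021) -> (-22.293,-23.335), length = 16
Total = 56

Answer: 56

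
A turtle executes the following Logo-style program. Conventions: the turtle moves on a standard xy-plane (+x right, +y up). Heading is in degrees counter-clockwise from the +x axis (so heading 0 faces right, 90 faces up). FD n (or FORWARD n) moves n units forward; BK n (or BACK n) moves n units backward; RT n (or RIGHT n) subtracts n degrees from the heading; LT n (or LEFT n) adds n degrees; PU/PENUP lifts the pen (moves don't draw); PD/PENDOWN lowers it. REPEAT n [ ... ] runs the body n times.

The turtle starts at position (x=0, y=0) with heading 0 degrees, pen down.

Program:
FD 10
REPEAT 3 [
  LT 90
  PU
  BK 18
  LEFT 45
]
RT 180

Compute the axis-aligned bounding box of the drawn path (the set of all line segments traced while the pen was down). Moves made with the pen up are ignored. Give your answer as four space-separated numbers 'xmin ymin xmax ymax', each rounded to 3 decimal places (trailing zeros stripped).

Answer: 0 0 10 0

Derivation:
Executing turtle program step by step:
Start: pos=(0,0), heading=0, pen down
FD 10: (0,0) -> (10,0) [heading=0, draw]
REPEAT 3 [
  -- iteration 1/3 --
  LT 90: heading 0 -> 90
  PU: pen up
  BK 18: (10,0) -> (10,-18) [heading=90, move]
  LT 45: heading 90 -> 135
  -- iteration 2/3 --
  LT 90: heading 135 -> 225
  PU: pen up
  BK 18: (10,-18) -> (22.728,-5.272) [heading=225, move]
  LT 45: heading 225 -> 270
  -- iteration 3/3 --
  LT 90: heading 270 -> 0
  PU: pen up
  BK 18: (22.728,-5.272) -> (4.728,-5.272) [heading=0, move]
  LT 45: heading 0 -> 45
]
RT 180: heading 45 -> 225
Final: pos=(4.728,-5.272), heading=225, 1 segment(s) drawn

Segment endpoints: x in {0, 10}, y in {0}
xmin=0, ymin=0, xmax=10, ymax=0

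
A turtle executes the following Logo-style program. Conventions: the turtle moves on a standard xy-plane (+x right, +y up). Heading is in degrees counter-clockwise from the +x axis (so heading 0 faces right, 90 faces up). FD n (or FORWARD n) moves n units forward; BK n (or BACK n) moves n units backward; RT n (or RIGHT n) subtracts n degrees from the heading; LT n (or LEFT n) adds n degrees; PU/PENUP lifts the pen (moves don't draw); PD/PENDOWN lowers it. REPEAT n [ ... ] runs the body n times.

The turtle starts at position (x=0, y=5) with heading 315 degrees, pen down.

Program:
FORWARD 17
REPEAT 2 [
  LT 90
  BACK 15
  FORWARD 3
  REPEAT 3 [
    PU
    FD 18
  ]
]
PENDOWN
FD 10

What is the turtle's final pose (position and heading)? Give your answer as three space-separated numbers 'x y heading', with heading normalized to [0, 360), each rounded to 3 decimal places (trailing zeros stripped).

Answer: 4.95 59.447 135

Derivation:
Executing turtle program step by step:
Start: pos=(0,5), heading=315, pen down
FD 17: (0,5) -> (12.021,-7.021) [heading=315, draw]
REPEAT 2 [
  -- iteration 1/2 --
  LT 90: heading 315 -> 45
  BK 15: (12.021,-7.021) -> (1.414,-17.627) [heading=45, draw]
  FD 3: (1.414,-17.627) -> (3.536,-15.506) [heading=45, draw]
  REPEAT 3 [
    -- iteration 1/3 --
    PU: pen up
    FD 18: (3.536,-15.506) -> (16.263,-2.778) [heading=45, move]
    -- iteration 2/3 --
    PU: pen up
    FD 18: (16.263,-2.778) -> (28.991,9.95) [heading=45, move]
    -- iteration 3/3 --
    PU: pen up
    FD 18: (28.991,9.95) -> (41.719,22.678) [heading=45, move]
  ]
  -- iteration 2/2 --
  LT 90: heading 45 -> 135
  BK 15: (41.719,22.678) -> (52.326,12.071) [heading=135, move]
  FD 3: (52.326,12.071) -> (50.205,14.192) [heading=135, move]
  REPEAT 3 [
    -- iteration 1/3 --
    PU: pen up
    FD 18: (50.205,14.192) -> (37.477,26.92) [heading=135, move]
    -- iteration 2/3 --
    PU: pen up
    FD 18: (37.477,26.92) -> (24.749,39.648) [heading=135, move]
    -- iteration 3/3 --
    PU: pen up
    FD 18: (24.749,39.648) -> (12.021,52.376) [heading=135, move]
  ]
]
PD: pen down
FD 10: (12.021,52.376) -> (4.95,59.447) [heading=135, draw]
Final: pos=(4.95,59.447), heading=135, 4 segment(s) drawn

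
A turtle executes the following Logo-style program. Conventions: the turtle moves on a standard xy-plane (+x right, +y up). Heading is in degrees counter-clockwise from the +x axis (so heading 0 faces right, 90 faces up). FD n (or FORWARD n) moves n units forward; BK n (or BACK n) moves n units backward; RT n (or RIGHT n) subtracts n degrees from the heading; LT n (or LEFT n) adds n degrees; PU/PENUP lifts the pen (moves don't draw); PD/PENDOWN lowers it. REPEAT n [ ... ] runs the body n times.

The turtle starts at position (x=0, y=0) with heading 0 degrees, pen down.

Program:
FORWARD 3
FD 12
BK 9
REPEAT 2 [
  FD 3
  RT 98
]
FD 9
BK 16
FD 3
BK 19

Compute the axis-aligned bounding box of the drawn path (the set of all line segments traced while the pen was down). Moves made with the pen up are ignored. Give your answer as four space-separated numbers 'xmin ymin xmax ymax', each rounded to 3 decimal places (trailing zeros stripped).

Answer: -0.069 -9.31 30.691 0

Derivation:
Executing turtle program step by step:
Start: pos=(0,0), heading=0, pen down
FD 3: (0,0) -> (3,0) [heading=0, draw]
FD 12: (3,0) -> (15,0) [heading=0, draw]
BK 9: (15,0) -> (6,0) [heading=0, draw]
REPEAT 2 [
  -- iteration 1/2 --
  FD 3: (6,0) -> (9,0) [heading=0, draw]
  RT 98: heading 0 -> 262
  -- iteration 2/2 --
  FD 3: (9,0) -> (8.582,-2.971) [heading=262, draw]
  RT 98: heading 262 -> 164
]
FD 9: (8.582,-2.971) -> (-0.069,-0.49) [heading=164, draw]
BK 16: (-0.069,-0.49) -> (15.311,-4.9) [heading=164, draw]
FD 3: (15.311,-4.9) -> (12.428,-4.073) [heading=164, draw]
BK 19: (12.428,-4.073) -> (30.691,-9.31) [heading=164, draw]
Final: pos=(30.691,-9.31), heading=164, 9 segment(s) drawn

Segment endpoints: x in {-0.069, 0, 3, 6, 8.582, 9, 12.428, 15, 15.311, 30.691}, y in {-9.31, -4.9, -4.073, -2.971, -0.49, 0}
xmin=-0.069, ymin=-9.31, xmax=30.691, ymax=0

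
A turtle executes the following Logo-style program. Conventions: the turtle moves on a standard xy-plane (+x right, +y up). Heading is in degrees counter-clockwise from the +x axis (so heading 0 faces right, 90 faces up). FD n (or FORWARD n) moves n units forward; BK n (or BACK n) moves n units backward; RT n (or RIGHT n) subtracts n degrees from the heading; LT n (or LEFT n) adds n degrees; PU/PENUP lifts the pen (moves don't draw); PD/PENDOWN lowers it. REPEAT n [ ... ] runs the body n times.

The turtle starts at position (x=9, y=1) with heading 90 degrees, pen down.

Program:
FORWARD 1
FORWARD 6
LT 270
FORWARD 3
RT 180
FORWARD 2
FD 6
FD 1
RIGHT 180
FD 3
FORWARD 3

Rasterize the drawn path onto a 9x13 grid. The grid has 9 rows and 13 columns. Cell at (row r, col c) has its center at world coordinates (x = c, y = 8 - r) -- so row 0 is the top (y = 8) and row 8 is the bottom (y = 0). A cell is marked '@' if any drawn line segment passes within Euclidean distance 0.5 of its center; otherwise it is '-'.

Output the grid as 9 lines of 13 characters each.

Segment 0: (9,1) -> (9,2)
Segment 1: (9,2) -> (9,8)
Segment 2: (9,8) -> (12,8)
Segment 3: (12,8) -> (10,8)
Segment 4: (10,8) -> (4,8)
Segment 5: (4,8) -> (3,8)
Segment 6: (3,8) -> (6,8)
Segment 7: (6,8) -> (9,8)

Answer: ---@@@@@@@@@@
---------@---
---------@---
---------@---
---------@---
---------@---
---------@---
---------@---
-------------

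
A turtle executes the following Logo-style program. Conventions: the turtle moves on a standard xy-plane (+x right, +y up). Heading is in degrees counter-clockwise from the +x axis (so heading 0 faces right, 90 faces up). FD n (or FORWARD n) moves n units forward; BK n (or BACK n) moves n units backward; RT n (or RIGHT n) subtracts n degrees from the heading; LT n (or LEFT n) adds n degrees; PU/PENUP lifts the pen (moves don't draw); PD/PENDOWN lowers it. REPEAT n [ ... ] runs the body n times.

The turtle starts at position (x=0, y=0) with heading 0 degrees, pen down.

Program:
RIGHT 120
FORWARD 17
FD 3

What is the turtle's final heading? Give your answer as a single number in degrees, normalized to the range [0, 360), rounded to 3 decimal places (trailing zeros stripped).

Executing turtle program step by step:
Start: pos=(0,0), heading=0, pen down
RT 120: heading 0 -> 240
FD 17: (0,0) -> (-8.5,-14.722) [heading=240, draw]
FD 3: (-8.5,-14.722) -> (-10,-17.321) [heading=240, draw]
Final: pos=(-10,-17.321), heading=240, 2 segment(s) drawn

Answer: 240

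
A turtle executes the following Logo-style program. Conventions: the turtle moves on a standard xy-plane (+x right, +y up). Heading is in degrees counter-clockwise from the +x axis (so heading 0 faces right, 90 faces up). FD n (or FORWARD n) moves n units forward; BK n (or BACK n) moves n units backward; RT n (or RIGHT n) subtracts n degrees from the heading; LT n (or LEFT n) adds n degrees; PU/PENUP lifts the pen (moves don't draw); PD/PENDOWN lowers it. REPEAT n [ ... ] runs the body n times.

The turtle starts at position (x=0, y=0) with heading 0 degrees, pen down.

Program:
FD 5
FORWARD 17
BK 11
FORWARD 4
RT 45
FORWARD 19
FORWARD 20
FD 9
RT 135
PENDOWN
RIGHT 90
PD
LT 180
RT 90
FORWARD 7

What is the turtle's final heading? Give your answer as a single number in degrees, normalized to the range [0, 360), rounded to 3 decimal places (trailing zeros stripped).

Executing turtle program step by step:
Start: pos=(0,0), heading=0, pen down
FD 5: (0,0) -> (5,0) [heading=0, draw]
FD 17: (5,0) -> (22,0) [heading=0, draw]
BK 11: (22,0) -> (11,0) [heading=0, draw]
FD 4: (11,0) -> (15,0) [heading=0, draw]
RT 45: heading 0 -> 315
FD 19: (15,0) -> (28.435,-13.435) [heading=315, draw]
FD 20: (28.435,-13.435) -> (42.577,-27.577) [heading=315, draw]
FD 9: (42.577,-27.577) -> (48.941,-33.941) [heading=315, draw]
RT 135: heading 315 -> 180
PD: pen down
RT 90: heading 180 -> 90
PD: pen down
LT 180: heading 90 -> 270
RT 90: heading 270 -> 180
FD 7: (48.941,-33.941) -> (41.941,-33.941) [heading=180, draw]
Final: pos=(41.941,-33.941), heading=180, 8 segment(s) drawn

Answer: 180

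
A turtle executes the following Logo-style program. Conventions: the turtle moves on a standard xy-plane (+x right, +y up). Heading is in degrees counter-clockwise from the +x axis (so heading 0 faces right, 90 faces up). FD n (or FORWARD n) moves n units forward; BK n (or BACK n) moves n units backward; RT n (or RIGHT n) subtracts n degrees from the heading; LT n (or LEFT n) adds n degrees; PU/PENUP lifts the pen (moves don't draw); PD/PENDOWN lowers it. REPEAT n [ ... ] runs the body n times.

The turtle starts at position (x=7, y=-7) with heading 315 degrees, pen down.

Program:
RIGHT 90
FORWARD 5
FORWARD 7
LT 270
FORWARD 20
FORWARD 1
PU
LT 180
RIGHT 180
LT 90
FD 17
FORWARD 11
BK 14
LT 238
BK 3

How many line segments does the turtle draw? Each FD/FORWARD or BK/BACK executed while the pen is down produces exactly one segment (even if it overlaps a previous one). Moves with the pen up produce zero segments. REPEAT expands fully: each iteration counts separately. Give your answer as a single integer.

Answer: 4

Derivation:
Executing turtle program step by step:
Start: pos=(7,-7), heading=315, pen down
RT 90: heading 315 -> 225
FD 5: (7,-7) -> (3.464,-10.536) [heading=225, draw]
FD 7: (3.464,-10.536) -> (-1.485,-15.485) [heading=225, draw]
LT 270: heading 225 -> 135
FD 20: (-1.485,-15.485) -> (-15.627,-1.343) [heading=135, draw]
FD 1: (-15.627,-1.343) -> (-16.335,-0.636) [heading=135, draw]
PU: pen up
LT 180: heading 135 -> 315
RT 180: heading 315 -> 135
LT 90: heading 135 -> 225
FD 17: (-16.335,-0.636) -> (-28.355,-12.657) [heading=225, move]
FD 11: (-28.355,-12.657) -> (-36.134,-20.435) [heading=225, move]
BK 14: (-36.134,-20.435) -> (-26.234,-10.536) [heading=225, move]
LT 238: heading 225 -> 103
BK 3: (-26.234,-10.536) -> (-25.559,-13.459) [heading=103, move]
Final: pos=(-25.559,-13.459), heading=103, 4 segment(s) drawn
Segments drawn: 4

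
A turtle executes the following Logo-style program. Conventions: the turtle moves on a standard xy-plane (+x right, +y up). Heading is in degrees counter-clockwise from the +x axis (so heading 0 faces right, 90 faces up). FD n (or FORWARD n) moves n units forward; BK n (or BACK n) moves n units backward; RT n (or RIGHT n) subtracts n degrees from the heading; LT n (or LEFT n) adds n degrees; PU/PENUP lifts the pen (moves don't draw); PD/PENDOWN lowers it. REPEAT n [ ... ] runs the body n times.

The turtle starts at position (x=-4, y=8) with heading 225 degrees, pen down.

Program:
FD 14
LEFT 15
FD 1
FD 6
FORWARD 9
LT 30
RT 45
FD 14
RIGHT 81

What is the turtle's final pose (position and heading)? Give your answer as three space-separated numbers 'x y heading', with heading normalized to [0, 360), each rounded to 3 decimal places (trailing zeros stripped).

Answer: -31.799 -25.655 144

Derivation:
Executing turtle program step by step:
Start: pos=(-4,8), heading=225, pen down
FD 14: (-4,8) -> (-13.899,-1.899) [heading=225, draw]
LT 15: heading 225 -> 240
FD 1: (-13.899,-1.899) -> (-14.399,-2.766) [heading=240, draw]
FD 6: (-14.399,-2.766) -> (-17.399,-7.962) [heading=240, draw]
FD 9: (-17.399,-7.962) -> (-21.899,-15.756) [heading=240, draw]
LT 30: heading 240 -> 270
RT 45: heading 270 -> 225
FD 14: (-21.899,-15.756) -> (-31.799,-25.655) [heading=225, draw]
RT 81: heading 225 -> 144
Final: pos=(-31.799,-25.655), heading=144, 5 segment(s) drawn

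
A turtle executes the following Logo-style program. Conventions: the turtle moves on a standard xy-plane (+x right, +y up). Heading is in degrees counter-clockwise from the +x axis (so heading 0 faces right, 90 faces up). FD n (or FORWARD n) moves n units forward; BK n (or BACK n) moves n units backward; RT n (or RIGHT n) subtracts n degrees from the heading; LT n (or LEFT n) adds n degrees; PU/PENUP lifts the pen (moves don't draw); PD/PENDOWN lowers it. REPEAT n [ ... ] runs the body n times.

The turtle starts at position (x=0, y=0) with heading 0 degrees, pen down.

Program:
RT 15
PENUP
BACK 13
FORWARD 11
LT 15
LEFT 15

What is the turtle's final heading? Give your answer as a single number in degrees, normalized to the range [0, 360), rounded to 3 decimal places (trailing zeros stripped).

Executing turtle program step by step:
Start: pos=(0,0), heading=0, pen down
RT 15: heading 0 -> 345
PU: pen up
BK 13: (0,0) -> (-12.557,3.365) [heading=345, move]
FD 11: (-12.557,3.365) -> (-1.932,0.518) [heading=345, move]
LT 15: heading 345 -> 0
LT 15: heading 0 -> 15
Final: pos=(-1.932,0.518), heading=15, 0 segment(s) drawn

Answer: 15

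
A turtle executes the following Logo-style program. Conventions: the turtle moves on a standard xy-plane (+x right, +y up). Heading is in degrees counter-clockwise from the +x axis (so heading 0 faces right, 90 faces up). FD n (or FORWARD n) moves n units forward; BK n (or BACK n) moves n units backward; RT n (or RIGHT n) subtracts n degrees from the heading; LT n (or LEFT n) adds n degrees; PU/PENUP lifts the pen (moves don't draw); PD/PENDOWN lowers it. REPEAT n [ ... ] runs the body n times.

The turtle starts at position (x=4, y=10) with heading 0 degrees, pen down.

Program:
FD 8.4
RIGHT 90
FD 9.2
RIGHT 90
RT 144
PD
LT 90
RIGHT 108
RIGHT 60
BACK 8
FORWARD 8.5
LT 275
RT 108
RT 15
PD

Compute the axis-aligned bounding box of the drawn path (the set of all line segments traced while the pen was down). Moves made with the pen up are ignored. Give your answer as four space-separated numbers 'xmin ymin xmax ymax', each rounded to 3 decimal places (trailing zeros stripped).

Executing turtle program step by step:
Start: pos=(4,10), heading=0, pen down
FD 8.4: (4,10) -> (12.4,10) [heading=0, draw]
RT 90: heading 0 -> 270
FD 9.2: (12.4,10) -> (12.4,0.8) [heading=270, draw]
RT 90: heading 270 -> 180
RT 144: heading 180 -> 36
PD: pen down
LT 90: heading 36 -> 126
RT 108: heading 126 -> 18
RT 60: heading 18 -> 318
BK 8: (12.4,0.8) -> (6.455,6.153) [heading=318, draw]
FD 8.5: (6.455,6.153) -> (12.772,0.465) [heading=318, draw]
LT 275: heading 318 -> 233
RT 108: heading 233 -> 125
RT 15: heading 125 -> 110
PD: pen down
Final: pos=(12.772,0.465), heading=110, 4 segment(s) drawn

Segment endpoints: x in {4, 6.455, 12.4, 12.772}, y in {0.465, 0.8, 6.153, 10}
xmin=4, ymin=0.465, xmax=12.772, ymax=10

Answer: 4 0.465 12.772 10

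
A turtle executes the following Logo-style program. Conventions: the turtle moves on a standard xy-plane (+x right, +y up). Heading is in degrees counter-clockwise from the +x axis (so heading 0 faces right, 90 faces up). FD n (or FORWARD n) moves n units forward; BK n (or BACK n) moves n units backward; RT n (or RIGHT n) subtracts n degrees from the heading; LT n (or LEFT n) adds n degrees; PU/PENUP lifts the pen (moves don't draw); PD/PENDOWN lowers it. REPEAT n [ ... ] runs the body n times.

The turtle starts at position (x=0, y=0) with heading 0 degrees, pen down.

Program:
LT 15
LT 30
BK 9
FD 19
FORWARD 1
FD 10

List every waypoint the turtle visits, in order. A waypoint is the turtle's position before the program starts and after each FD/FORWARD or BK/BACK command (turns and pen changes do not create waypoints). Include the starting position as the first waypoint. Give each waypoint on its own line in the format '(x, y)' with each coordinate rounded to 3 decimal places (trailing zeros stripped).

Answer: (0, 0)
(-6.364, -6.364)
(7.071, 7.071)
(7.778, 7.778)
(14.849, 14.849)

Derivation:
Executing turtle program step by step:
Start: pos=(0,0), heading=0, pen down
LT 15: heading 0 -> 15
LT 30: heading 15 -> 45
BK 9: (0,0) -> (-6.364,-6.364) [heading=45, draw]
FD 19: (-6.364,-6.364) -> (7.071,7.071) [heading=45, draw]
FD 1: (7.071,7.071) -> (7.778,7.778) [heading=45, draw]
FD 10: (7.778,7.778) -> (14.849,14.849) [heading=45, draw]
Final: pos=(14.849,14.849), heading=45, 4 segment(s) drawn
Waypoints (5 total):
(0, 0)
(-6.364, -6.364)
(7.071, 7.071)
(7.778, 7.778)
(14.849, 14.849)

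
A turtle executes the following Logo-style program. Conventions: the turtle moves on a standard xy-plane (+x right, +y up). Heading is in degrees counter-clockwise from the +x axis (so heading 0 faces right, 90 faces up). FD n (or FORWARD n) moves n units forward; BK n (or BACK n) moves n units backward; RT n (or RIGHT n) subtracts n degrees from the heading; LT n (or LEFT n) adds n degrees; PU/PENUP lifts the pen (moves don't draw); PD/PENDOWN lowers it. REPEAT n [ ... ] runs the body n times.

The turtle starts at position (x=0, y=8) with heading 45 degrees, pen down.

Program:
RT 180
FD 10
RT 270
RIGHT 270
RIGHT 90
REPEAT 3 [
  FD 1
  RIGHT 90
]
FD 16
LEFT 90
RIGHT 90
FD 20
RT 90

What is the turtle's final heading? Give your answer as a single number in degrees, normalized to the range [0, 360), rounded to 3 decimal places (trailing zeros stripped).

Answer: 315

Derivation:
Executing turtle program step by step:
Start: pos=(0,8), heading=45, pen down
RT 180: heading 45 -> 225
FD 10: (0,8) -> (-7.071,0.929) [heading=225, draw]
RT 270: heading 225 -> 315
RT 270: heading 315 -> 45
RT 90: heading 45 -> 315
REPEAT 3 [
  -- iteration 1/3 --
  FD 1: (-7.071,0.929) -> (-6.364,0.222) [heading=315, draw]
  RT 90: heading 315 -> 225
  -- iteration 2/3 --
  FD 1: (-6.364,0.222) -> (-7.071,-0.485) [heading=225, draw]
  RT 90: heading 225 -> 135
  -- iteration 3/3 --
  FD 1: (-7.071,-0.485) -> (-7.778,0.222) [heading=135, draw]
  RT 90: heading 135 -> 45
]
FD 16: (-7.778,0.222) -> (3.536,11.536) [heading=45, draw]
LT 90: heading 45 -> 135
RT 90: heading 135 -> 45
FD 20: (3.536,11.536) -> (17.678,25.678) [heading=45, draw]
RT 90: heading 45 -> 315
Final: pos=(17.678,25.678), heading=315, 6 segment(s) drawn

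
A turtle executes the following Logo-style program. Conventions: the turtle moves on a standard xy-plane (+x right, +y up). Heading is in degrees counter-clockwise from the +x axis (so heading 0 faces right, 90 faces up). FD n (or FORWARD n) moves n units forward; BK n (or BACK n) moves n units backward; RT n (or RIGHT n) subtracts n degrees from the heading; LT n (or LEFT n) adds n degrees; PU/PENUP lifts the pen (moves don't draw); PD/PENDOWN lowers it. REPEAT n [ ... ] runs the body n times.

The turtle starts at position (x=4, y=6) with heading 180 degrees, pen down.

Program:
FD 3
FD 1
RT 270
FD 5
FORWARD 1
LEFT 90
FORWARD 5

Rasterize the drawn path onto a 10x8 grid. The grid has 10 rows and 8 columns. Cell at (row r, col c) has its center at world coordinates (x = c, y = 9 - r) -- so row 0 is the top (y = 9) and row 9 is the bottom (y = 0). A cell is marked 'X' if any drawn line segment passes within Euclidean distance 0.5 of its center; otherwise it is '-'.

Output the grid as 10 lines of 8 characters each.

Segment 0: (4,6) -> (1,6)
Segment 1: (1,6) -> (0,6)
Segment 2: (0,6) -> (0,1)
Segment 3: (0,1) -> (0,0)
Segment 4: (0,0) -> (5,0)

Answer: --------
--------
--------
XXXXX---
X-------
X-------
X-------
X-------
X-------
XXXXXX--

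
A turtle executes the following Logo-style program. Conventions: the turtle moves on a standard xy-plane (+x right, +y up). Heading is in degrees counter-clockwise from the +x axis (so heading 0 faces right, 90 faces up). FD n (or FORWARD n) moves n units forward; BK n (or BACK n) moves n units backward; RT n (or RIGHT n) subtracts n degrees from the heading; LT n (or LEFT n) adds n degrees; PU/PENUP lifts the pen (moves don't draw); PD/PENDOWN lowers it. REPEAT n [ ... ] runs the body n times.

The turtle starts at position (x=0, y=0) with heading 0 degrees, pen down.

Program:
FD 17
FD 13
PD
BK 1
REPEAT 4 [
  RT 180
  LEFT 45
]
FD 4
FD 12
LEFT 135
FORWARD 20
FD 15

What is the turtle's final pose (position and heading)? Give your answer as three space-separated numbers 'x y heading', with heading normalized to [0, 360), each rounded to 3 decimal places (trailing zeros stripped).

Executing turtle program step by step:
Start: pos=(0,0), heading=0, pen down
FD 17: (0,0) -> (17,0) [heading=0, draw]
FD 13: (17,0) -> (30,0) [heading=0, draw]
PD: pen down
BK 1: (30,0) -> (29,0) [heading=0, draw]
REPEAT 4 [
  -- iteration 1/4 --
  RT 180: heading 0 -> 180
  LT 45: heading 180 -> 225
  -- iteration 2/4 --
  RT 180: heading 225 -> 45
  LT 45: heading 45 -> 90
  -- iteration 3/4 --
  RT 180: heading 90 -> 270
  LT 45: heading 270 -> 315
  -- iteration 4/4 --
  RT 180: heading 315 -> 135
  LT 45: heading 135 -> 180
]
FD 4: (29,0) -> (25,0) [heading=180, draw]
FD 12: (25,0) -> (13,0) [heading=180, draw]
LT 135: heading 180 -> 315
FD 20: (13,0) -> (27.142,-14.142) [heading=315, draw]
FD 15: (27.142,-14.142) -> (37.749,-24.749) [heading=315, draw]
Final: pos=(37.749,-24.749), heading=315, 7 segment(s) drawn

Answer: 37.749 -24.749 315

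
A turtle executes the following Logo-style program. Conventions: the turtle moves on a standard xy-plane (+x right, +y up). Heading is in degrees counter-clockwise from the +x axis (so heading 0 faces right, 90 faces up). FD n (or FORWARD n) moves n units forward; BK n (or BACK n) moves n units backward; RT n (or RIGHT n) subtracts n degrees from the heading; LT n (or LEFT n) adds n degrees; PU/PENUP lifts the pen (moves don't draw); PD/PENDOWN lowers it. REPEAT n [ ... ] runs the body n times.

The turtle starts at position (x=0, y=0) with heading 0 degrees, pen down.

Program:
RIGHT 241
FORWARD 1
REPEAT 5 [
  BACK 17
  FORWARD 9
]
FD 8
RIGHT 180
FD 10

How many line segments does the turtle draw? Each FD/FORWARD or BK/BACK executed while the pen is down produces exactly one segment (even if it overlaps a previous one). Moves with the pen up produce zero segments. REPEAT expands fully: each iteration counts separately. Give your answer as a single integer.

Executing turtle program step by step:
Start: pos=(0,0), heading=0, pen down
RT 241: heading 0 -> 119
FD 1: (0,0) -> (-0.485,0.875) [heading=119, draw]
REPEAT 5 [
  -- iteration 1/5 --
  BK 17: (-0.485,0.875) -> (7.757,-13.994) [heading=119, draw]
  FD 9: (7.757,-13.994) -> (3.394,-6.122) [heading=119, draw]
  -- iteration 2/5 --
  BK 17: (3.394,-6.122) -> (11.635,-20.991) [heading=119, draw]
  FD 9: (11.635,-20.991) -> (7.272,-13.119) [heading=119, draw]
  -- iteration 3/5 --
  BK 17: (7.272,-13.119) -> (15.514,-27.988) [heading=119, draw]
  FD 9: (15.514,-27.988) -> (11.151,-20.116) [heading=119, draw]
  -- iteration 4/5 --
  BK 17: (11.151,-20.116) -> (19.392,-34.985) [heading=119, draw]
  FD 9: (19.392,-34.985) -> (15.029,-27.113) [heading=119, draw]
  -- iteration 5/5 --
  BK 17: (15.029,-27.113) -> (23.271,-41.982) [heading=119, draw]
  FD 9: (23.271,-41.982) -> (18.908,-34.11) [heading=119, draw]
]
FD 8: (18.908,-34.11) -> (15.029,-27.113) [heading=119, draw]
RT 180: heading 119 -> 299
FD 10: (15.029,-27.113) -> (19.877,-35.859) [heading=299, draw]
Final: pos=(19.877,-35.859), heading=299, 13 segment(s) drawn
Segments drawn: 13

Answer: 13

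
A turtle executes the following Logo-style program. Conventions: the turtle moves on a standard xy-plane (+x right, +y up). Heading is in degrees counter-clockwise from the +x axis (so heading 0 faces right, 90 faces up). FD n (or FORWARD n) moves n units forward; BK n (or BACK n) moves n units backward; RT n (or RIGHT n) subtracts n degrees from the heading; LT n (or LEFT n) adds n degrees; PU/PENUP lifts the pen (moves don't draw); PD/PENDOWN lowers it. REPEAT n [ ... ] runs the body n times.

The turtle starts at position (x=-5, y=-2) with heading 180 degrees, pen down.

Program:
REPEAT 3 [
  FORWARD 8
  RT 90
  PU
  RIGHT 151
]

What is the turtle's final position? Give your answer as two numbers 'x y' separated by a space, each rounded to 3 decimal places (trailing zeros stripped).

Executing turtle program step by step:
Start: pos=(-5,-2), heading=180, pen down
REPEAT 3 [
  -- iteration 1/3 --
  FD 8: (-5,-2) -> (-13,-2) [heading=180, draw]
  RT 90: heading 180 -> 90
  PU: pen up
  RT 151: heading 90 -> 299
  -- iteration 2/3 --
  FD 8: (-13,-2) -> (-9.122,-8.997) [heading=299, move]
  RT 90: heading 299 -> 209
  PU: pen up
  RT 151: heading 209 -> 58
  -- iteration 3/3 --
  FD 8: (-9.122,-8.997) -> (-4.882,-2.213) [heading=58, move]
  RT 90: heading 58 -> 328
  PU: pen up
  RT 151: heading 328 -> 177
]
Final: pos=(-4.882,-2.213), heading=177, 1 segment(s) drawn

Answer: -4.882 -2.213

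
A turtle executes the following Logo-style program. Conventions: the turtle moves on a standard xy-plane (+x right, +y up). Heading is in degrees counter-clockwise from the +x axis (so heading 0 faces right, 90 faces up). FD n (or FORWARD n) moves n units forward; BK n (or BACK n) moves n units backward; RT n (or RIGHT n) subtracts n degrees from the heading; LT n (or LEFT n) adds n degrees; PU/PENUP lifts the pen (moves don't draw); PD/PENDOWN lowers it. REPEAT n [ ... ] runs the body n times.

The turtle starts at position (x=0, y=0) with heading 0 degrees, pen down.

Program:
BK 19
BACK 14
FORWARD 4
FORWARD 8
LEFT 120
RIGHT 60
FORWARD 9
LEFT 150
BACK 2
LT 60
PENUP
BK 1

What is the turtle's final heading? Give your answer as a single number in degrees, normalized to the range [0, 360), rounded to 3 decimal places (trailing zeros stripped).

Executing turtle program step by step:
Start: pos=(0,0), heading=0, pen down
BK 19: (0,0) -> (-19,0) [heading=0, draw]
BK 14: (-19,0) -> (-33,0) [heading=0, draw]
FD 4: (-33,0) -> (-29,0) [heading=0, draw]
FD 8: (-29,0) -> (-21,0) [heading=0, draw]
LT 120: heading 0 -> 120
RT 60: heading 120 -> 60
FD 9: (-21,0) -> (-16.5,7.794) [heading=60, draw]
LT 150: heading 60 -> 210
BK 2: (-16.5,7.794) -> (-14.768,8.794) [heading=210, draw]
LT 60: heading 210 -> 270
PU: pen up
BK 1: (-14.768,8.794) -> (-14.768,9.794) [heading=270, move]
Final: pos=(-14.768,9.794), heading=270, 6 segment(s) drawn

Answer: 270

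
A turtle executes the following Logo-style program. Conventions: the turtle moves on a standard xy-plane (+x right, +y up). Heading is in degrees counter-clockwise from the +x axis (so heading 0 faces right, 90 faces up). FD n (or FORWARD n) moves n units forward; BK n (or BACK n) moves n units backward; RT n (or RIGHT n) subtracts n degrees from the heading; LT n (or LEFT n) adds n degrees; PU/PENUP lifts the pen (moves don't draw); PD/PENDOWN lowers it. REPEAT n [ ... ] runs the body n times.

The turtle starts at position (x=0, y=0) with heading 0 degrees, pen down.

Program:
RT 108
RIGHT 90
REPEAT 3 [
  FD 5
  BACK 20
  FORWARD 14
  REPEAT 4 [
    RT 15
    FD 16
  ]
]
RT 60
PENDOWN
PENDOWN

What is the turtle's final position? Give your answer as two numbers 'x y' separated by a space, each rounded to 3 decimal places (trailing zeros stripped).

Answer: 53.188 108.683

Derivation:
Executing turtle program step by step:
Start: pos=(0,0), heading=0, pen down
RT 108: heading 0 -> 252
RT 90: heading 252 -> 162
REPEAT 3 [
  -- iteration 1/3 --
  FD 5: (0,0) -> (-4.755,1.545) [heading=162, draw]
  BK 20: (-4.755,1.545) -> (14.266,-4.635) [heading=162, draw]
  FD 14: (14.266,-4.635) -> (0.951,-0.309) [heading=162, draw]
  REPEAT 4 [
    -- iteration 1/4 --
    RT 15: heading 162 -> 147
    FD 16: (0.951,-0.309) -> (-12.468,8.405) [heading=147, draw]
    -- iteration 2/4 --
    RT 15: heading 147 -> 132
    FD 16: (-12.468,8.405) -> (-23.174,20.296) [heading=132, draw]
    -- iteration 3/4 --
    RT 15: heading 132 -> 117
    FD 16: (-23.174,20.296) -> (-30.438,34.552) [heading=117, draw]
    -- iteration 4/4 --
    RT 15: heading 117 -> 102
    FD 16: (-30.438,34.552) -> (-33.764,50.202) [heading=102, draw]
  ]
  -- iteration 2/3 --
  FD 5: (-33.764,50.202) -> (-34.804,55.093) [heading=102, draw]
  BK 20: (-34.804,55.093) -> (-30.646,35.53) [heading=102, draw]
  FD 14: (-30.646,35.53) -> (-33.556,49.224) [heading=102, draw]
  REPEAT 4 [
    -- iteration 1/4 --
    RT 15: heading 102 -> 87
    FD 16: (-33.556,49.224) -> (-32.719,65.202) [heading=87, draw]
    -- iteration 2/4 --
    RT 15: heading 87 -> 72
    FD 16: (-32.719,65.202) -> (-27.775,80.419) [heading=72, draw]
    -- iteration 3/4 --
    RT 15: heading 72 -> 57
    FD 16: (-27.775,80.419) -> (-19.06,93.838) [heading=57, draw]
    -- iteration 4/4 --
    RT 15: heading 57 -> 42
    FD 16: (-19.06,93.838) -> (-7.17,104.544) [heading=42, draw]
  ]
  -- iteration 3/3 --
  FD 5: (-7.17,104.544) -> (-3.454,107.889) [heading=42, draw]
  BK 20: (-3.454,107.889) -> (-18.317,94.507) [heading=42, draw]
  FD 14: (-18.317,94.507) -> (-7.913,103.875) [heading=42, draw]
  REPEAT 4 [
    -- iteration 1/4 --
    RT 15: heading 42 -> 27
    FD 16: (-7.913,103.875) -> (6.343,111.138) [heading=27, draw]
    -- iteration 2/4 --
    RT 15: heading 27 -> 12
    FD 16: (6.343,111.138) -> (21.993,114.465) [heading=12, draw]
    -- iteration 3/4 --
    RT 15: heading 12 -> 357
    FD 16: (21.993,114.465) -> (37.971,113.628) [heading=357, draw]
    -- iteration 4/4 --
    RT 15: heading 357 -> 342
    FD 16: (37.971,113.628) -> (53.188,108.683) [heading=342, draw]
  ]
]
RT 60: heading 342 -> 282
PD: pen down
PD: pen down
Final: pos=(53.188,108.683), heading=282, 21 segment(s) drawn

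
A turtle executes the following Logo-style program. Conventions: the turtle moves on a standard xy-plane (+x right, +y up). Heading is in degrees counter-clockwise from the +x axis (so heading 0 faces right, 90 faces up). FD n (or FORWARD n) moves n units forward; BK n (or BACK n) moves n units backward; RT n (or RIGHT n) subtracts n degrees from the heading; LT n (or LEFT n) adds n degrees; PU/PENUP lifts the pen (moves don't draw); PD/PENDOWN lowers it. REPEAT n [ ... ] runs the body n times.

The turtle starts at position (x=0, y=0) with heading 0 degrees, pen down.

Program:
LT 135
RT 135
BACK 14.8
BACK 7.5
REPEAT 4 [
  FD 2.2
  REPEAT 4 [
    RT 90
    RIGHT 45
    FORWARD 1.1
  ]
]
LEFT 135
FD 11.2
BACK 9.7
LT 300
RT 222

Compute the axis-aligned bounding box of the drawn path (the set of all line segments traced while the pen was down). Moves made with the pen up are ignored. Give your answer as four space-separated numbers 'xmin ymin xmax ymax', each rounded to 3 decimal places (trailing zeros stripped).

Executing turtle program step by step:
Start: pos=(0,0), heading=0, pen down
LT 135: heading 0 -> 135
RT 135: heading 135 -> 0
BK 14.8: (0,0) -> (-14.8,0) [heading=0, draw]
BK 7.5: (-14.8,0) -> (-22.3,0) [heading=0, draw]
REPEAT 4 [
  -- iteration 1/4 --
  FD 2.2: (-22.3,0) -> (-20.1,0) [heading=0, draw]
  REPEAT 4 [
    -- iteration 1/4 --
    RT 90: heading 0 -> 270
    RT 45: heading 270 -> 225
    FD 1.1: (-20.1,0) -> (-20.878,-0.778) [heading=225, draw]
    -- iteration 2/4 --
    RT 90: heading 225 -> 135
    RT 45: heading 135 -> 90
    FD 1.1: (-20.878,-0.778) -> (-20.878,0.322) [heading=90, draw]
    -- iteration 3/4 --
    RT 90: heading 90 -> 0
    RT 45: heading 0 -> 315
    FD 1.1: (-20.878,0.322) -> (-20.1,-0.456) [heading=315, draw]
    -- iteration 4/4 --
    RT 90: heading 315 -> 225
    RT 45: heading 225 -> 180
    FD 1.1: (-20.1,-0.456) -> (-21.2,-0.456) [heading=180, draw]
  ]
  -- iteration 2/4 --
  FD 2.2: (-21.2,-0.456) -> (-23.4,-0.456) [heading=180, draw]
  REPEAT 4 [
    -- iteration 1/4 --
    RT 90: heading 180 -> 90
    RT 45: heading 90 -> 45
    FD 1.1: (-23.4,-0.456) -> (-22.622,0.322) [heading=45, draw]
    -- iteration 2/4 --
    RT 90: heading 45 -> 315
    RT 45: heading 315 -> 270
    FD 1.1: (-22.622,0.322) -> (-22.622,-0.778) [heading=270, draw]
    -- iteration 3/4 --
    RT 90: heading 270 -> 180
    RT 45: heading 180 -> 135
    FD 1.1: (-22.622,-0.778) -> (-23.4,0) [heading=135, draw]
    -- iteration 4/4 --
    RT 90: heading 135 -> 45
    RT 45: heading 45 -> 0
    FD 1.1: (-23.4,0) -> (-22.3,0) [heading=0, draw]
  ]
  -- iteration 3/4 --
  FD 2.2: (-22.3,0) -> (-20.1,0) [heading=0, draw]
  REPEAT 4 [
    -- iteration 1/4 --
    RT 90: heading 0 -> 270
    RT 45: heading 270 -> 225
    FD 1.1: (-20.1,0) -> (-20.878,-0.778) [heading=225, draw]
    -- iteration 2/4 --
    RT 90: heading 225 -> 135
    RT 45: heading 135 -> 90
    FD 1.1: (-20.878,-0.778) -> (-20.878,0.322) [heading=90, draw]
    -- iteration 3/4 --
    RT 90: heading 90 -> 0
    RT 45: heading 0 -> 315
    FD 1.1: (-20.878,0.322) -> (-20.1,-0.456) [heading=315, draw]
    -- iteration 4/4 --
    RT 90: heading 315 -> 225
    RT 45: heading 225 -> 180
    FD 1.1: (-20.1,-0.456) -> (-21.2,-0.456) [heading=180, draw]
  ]
  -- iteration 4/4 --
  FD 2.2: (-21.2,-0.456) -> (-23.4,-0.456) [heading=180, draw]
  REPEAT 4 [
    -- iteration 1/4 --
    RT 90: heading 180 -> 90
    RT 45: heading 90 -> 45
    FD 1.1: (-23.4,-0.456) -> (-22.622,0.322) [heading=45, draw]
    -- iteration 2/4 --
    RT 90: heading 45 -> 315
    RT 45: heading 315 -> 270
    FD 1.1: (-22.622,0.322) -> (-22.622,-0.778) [heading=270, draw]
    -- iteration 3/4 --
    RT 90: heading 270 -> 180
    RT 45: heading 180 -> 135
    FD 1.1: (-22.622,-0.778) -> (-23.4,0) [heading=135, draw]
    -- iteration 4/4 --
    RT 90: heading 135 -> 45
    RT 45: heading 45 -> 0
    FD 1.1: (-23.4,0) -> (-22.3,0) [heading=0, draw]
  ]
]
LT 135: heading 0 -> 135
FD 11.2: (-22.3,0) -> (-30.22,7.92) [heading=135, draw]
BK 9.7: (-30.22,7.92) -> (-23.361,1.061) [heading=135, draw]
LT 300: heading 135 -> 75
RT 222: heading 75 -> 213
Final: pos=(-23.361,1.061), heading=213, 24 segment(s) drawn

Segment endpoints: x in {-30.22, -23.4, -23.4, -23.361, -22.622, -22.3, -22.3, -21.2, -21.2, -20.878, -20.878, -20.1, -20.1, -14.8, 0}, y in {-0.778, -0.778, -0.778, -0.456, -0.456, -0.456, -0.456, -0.456, -0.456, 0, 0, 0, 0, 0, 0, 0.322, 0.322, 0.322, 1.061, 7.92}
xmin=-30.22, ymin=-0.778, xmax=0, ymax=7.92

Answer: -30.22 -0.778 0 7.92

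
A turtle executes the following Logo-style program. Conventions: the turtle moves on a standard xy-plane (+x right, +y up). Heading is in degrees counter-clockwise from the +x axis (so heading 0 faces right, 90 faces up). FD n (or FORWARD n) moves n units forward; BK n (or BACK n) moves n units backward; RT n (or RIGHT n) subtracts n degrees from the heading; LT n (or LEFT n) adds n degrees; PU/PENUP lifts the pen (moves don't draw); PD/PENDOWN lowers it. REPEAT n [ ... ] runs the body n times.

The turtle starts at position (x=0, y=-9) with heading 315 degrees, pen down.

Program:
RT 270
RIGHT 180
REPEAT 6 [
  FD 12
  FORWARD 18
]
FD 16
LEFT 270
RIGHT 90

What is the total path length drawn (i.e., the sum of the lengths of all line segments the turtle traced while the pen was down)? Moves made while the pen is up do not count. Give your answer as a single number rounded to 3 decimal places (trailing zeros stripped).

Executing turtle program step by step:
Start: pos=(0,-9), heading=315, pen down
RT 270: heading 315 -> 45
RT 180: heading 45 -> 225
REPEAT 6 [
  -- iteration 1/6 --
  FD 12: (0,-9) -> (-8.485,-17.485) [heading=225, draw]
  FD 18: (-8.485,-17.485) -> (-21.213,-30.213) [heading=225, draw]
  -- iteration 2/6 --
  FD 12: (-21.213,-30.213) -> (-29.698,-38.698) [heading=225, draw]
  FD 18: (-29.698,-38.698) -> (-42.426,-51.426) [heading=225, draw]
  -- iteration 3/6 --
  FD 12: (-42.426,-51.426) -> (-50.912,-59.912) [heading=225, draw]
  FD 18: (-50.912,-59.912) -> (-63.64,-72.64) [heading=225, draw]
  -- iteration 4/6 --
  FD 12: (-63.64,-72.64) -> (-72.125,-81.125) [heading=225, draw]
  FD 18: (-72.125,-81.125) -> (-84.853,-93.853) [heading=225, draw]
  -- iteration 5/6 --
  FD 12: (-84.853,-93.853) -> (-93.338,-102.338) [heading=225, draw]
  FD 18: (-93.338,-102.338) -> (-106.066,-115.066) [heading=225, draw]
  -- iteration 6/6 --
  FD 12: (-106.066,-115.066) -> (-114.551,-123.551) [heading=225, draw]
  FD 18: (-114.551,-123.551) -> (-127.279,-136.279) [heading=225, draw]
]
FD 16: (-127.279,-136.279) -> (-138.593,-147.593) [heading=225, draw]
LT 270: heading 225 -> 135
RT 90: heading 135 -> 45
Final: pos=(-138.593,-147.593), heading=45, 13 segment(s) drawn

Segment lengths:
  seg 1: (0,-9) -> (-8.485,-17.485), length = 12
  seg 2: (-8.485,-17.485) -> (-21.213,-30.213), length = 18
  seg 3: (-21.213,-30.213) -> (-29.698,-38.698), length = 12
  seg 4: (-29.698,-38.698) -> (-42.426,-51.426), length = 18
  seg 5: (-42.426,-51.426) -> (-50.912,-59.912), length = 12
  seg 6: (-50.912,-59.912) -> (-63.64,-72.64), length = 18
  seg 7: (-63.64,-72.64) -> (-72.125,-81.125), length = 12
  seg 8: (-72.125,-81.125) -> (-84.853,-93.853), length = 18
  seg 9: (-84.853,-93.853) -> (-93.338,-102.338), length = 12
  seg 10: (-93.338,-102.338) -> (-106.066,-115.066), length = 18
  seg 11: (-106.066,-115.066) -> (-114.551,-123.551), length = 12
  seg 12: (-114.551,-123.551) -> (-127.279,-136.279), length = 18
  seg 13: (-127.279,-136.279) -> (-138.593,-147.593), length = 16
Total = 196

Answer: 196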